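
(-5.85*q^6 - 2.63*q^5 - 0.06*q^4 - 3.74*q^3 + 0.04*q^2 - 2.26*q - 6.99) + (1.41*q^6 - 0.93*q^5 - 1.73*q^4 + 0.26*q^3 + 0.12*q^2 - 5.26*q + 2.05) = -4.44*q^6 - 3.56*q^5 - 1.79*q^4 - 3.48*q^3 + 0.16*q^2 - 7.52*q - 4.94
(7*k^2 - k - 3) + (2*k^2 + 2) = 9*k^2 - k - 1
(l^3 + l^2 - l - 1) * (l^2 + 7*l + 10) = l^5 + 8*l^4 + 16*l^3 + 2*l^2 - 17*l - 10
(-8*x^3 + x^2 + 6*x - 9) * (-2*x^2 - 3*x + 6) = 16*x^5 + 22*x^4 - 63*x^3 + 6*x^2 + 63*x - 54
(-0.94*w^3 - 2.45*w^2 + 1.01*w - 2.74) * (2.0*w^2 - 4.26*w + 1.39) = -1.88*w^5 - 0.895600000000001*w^4 + 11.1504*w^3 - 13.1881*w^2 + 13.0763*w - 3.8086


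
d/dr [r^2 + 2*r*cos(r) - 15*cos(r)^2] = -2*r*sin(r) + 2*r + 15*sin(2*r) + 2*cos(r)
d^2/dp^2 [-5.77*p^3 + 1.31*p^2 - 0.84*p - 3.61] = 2.62 - 34.62*p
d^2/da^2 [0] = 0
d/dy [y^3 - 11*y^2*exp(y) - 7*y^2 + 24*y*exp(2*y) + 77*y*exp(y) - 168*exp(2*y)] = -11*y^2*exp(y) + 3*y^2 + 48*y*exp(2*y) + 55*y*exp(y) - 14*y - 312*exp(2*y) + 77*exp(y)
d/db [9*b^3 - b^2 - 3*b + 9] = 27*b^2 - 2*b - 3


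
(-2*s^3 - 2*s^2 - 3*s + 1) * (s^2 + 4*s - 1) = -2*s^5 - 10*s^4 - 9*s^3 - 9*s^2 + 7*s - 1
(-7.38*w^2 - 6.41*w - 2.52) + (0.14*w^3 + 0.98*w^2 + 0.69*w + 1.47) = 0.14*w^3 - 6.4*w^2 - 5.72*w - 1.05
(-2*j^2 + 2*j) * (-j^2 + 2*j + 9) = 2*j^4 - 6*j^3 - 14*j^2 + 18*j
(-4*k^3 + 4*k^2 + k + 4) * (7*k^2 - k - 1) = -28*k^5 + 32*k^4 + 7*k^3 + 23*k^2 - 5*k - 4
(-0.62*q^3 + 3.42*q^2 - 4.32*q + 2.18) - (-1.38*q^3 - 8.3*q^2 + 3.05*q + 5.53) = 0.76*q^3 + 11.72*q^2 - 7.37*q - 3.35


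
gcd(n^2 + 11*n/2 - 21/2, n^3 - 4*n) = 1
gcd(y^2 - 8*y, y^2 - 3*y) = y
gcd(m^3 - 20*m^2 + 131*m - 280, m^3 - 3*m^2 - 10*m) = m - 5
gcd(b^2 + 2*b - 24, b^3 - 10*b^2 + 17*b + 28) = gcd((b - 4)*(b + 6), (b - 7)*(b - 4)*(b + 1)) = b - 4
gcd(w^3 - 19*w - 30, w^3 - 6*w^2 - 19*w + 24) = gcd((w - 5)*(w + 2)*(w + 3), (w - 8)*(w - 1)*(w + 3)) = w + 3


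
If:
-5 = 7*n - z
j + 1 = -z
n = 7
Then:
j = -55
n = 7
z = 54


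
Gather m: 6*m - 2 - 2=6*m - 4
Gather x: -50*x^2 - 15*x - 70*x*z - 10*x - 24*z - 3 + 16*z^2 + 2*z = -50*x^2 + x*(-70*z - 25) + 16*z^2 - 22*z - 3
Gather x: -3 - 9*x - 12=-9*x - 15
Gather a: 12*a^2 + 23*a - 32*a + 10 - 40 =12*a^2 - 9*a - 30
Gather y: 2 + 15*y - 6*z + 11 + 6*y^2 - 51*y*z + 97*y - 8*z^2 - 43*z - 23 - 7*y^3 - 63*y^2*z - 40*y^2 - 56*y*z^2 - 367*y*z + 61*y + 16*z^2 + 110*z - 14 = -7*y^3 + y^2*(-63*z - 34) + y*(-56*z^2 - 418*z + 173) + 8*z^2 + 61*z - 24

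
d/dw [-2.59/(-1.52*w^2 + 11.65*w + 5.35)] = (30.1735 - 7.8736*w)/(-1.52*w^2 + 11.65*w + 5.35)^2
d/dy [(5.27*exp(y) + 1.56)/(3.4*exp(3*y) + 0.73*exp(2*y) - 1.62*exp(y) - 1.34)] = (-(5.27*exp(y) + 1.56)*(10.2*exp(2*y) + 1.46*exp(y) - 1.62) + 17.918*exp(3*y) + 3.8471*exp(2*y) - 8.5374*exp(y) - 7.0618)*exp(y)/(3.4*exp(3*y) + 0.73*exp(2*y) - 1.62*exp(y) - 1.34)^2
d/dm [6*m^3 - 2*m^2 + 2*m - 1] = 18*m^2 - 4*m + 2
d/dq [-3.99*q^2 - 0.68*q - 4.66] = -7.98*q - 0.68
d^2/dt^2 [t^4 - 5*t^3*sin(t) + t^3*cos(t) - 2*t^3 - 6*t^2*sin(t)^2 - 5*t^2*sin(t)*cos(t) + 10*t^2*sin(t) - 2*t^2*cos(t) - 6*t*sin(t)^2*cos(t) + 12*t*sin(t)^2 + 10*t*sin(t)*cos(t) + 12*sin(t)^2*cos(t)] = 5*t^3*sin(t) - t^3*cos(t) - 16*t^2*sin(t) + 10*t^2*sin(2*t) - 28*t^2*cos(t) - 12*t^2*cos(2*t) + 12*t^2 - 22*t*sin(t) - 44*t*sin(2*t) + 95*t*cos(t)/2 + 4*t*cos(2*t) - 27*t*cos(3*t)/2 - 12*t + 23*sin(t) + 19*sin(2*t) - 9*sin(3*t) - 7*cos(t) + 26*cos(2*t) + 27*cos(3*t) - 6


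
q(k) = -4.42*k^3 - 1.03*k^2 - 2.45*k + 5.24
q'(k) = -13.26*k^2 - 2.06*k - 2.45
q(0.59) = 2.53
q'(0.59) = -8.28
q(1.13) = -5.22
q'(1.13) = -21.71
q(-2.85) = 106.18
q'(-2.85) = -104.28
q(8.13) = -2457.92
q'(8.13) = -895.64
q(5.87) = -938.63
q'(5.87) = -471.44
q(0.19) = 4.71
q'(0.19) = -3.32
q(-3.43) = 179.89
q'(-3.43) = -151.39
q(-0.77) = 8.53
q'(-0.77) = -8.73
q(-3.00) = 122.66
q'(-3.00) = -115.61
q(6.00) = -1001.26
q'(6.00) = -492.17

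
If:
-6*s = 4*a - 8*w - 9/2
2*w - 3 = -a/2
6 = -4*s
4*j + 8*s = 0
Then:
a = 17/4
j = 3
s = -3/2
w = 7/16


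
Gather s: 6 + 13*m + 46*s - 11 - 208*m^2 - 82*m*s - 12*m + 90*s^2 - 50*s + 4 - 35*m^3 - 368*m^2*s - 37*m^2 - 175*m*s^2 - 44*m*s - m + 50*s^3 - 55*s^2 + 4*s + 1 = -35*m^3 - 245*m^2 + 50*s^3 + s^2*(35 - 175*m) + s*(-368*m^2 - 126*m)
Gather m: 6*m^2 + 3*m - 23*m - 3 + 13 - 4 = 6*m^2 - 20*m + 6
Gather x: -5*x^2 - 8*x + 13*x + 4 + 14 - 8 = -5*x^2 + 5*x + 10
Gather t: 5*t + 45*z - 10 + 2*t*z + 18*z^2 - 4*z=t*(2*z + 5) + 18*z^2 + 41*z - 10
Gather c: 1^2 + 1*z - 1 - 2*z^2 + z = -2*z^2 + 2*z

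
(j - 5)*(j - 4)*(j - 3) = j^3 - 12*j^2 + 47*j - 60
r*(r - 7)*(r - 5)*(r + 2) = r^4 - 10*r^3 + 11*r^2 + 70*r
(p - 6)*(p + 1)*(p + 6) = p^3 + p^2 - 36*p - 36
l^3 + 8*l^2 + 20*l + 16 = (l + 2)^2*(l + 4)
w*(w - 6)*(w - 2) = w^3 - 8*w^2 + 12*w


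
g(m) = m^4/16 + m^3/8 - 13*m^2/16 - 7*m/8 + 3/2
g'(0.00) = -0.88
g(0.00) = 1.50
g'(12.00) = 465.62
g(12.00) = 1386.00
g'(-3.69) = -2.33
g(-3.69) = -1.03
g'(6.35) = 67.94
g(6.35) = 96.81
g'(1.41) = -1.72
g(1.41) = -0.75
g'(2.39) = 0.80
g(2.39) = -1.49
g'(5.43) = 41.38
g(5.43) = 47.14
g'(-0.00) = -0.88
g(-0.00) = 1.50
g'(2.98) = 4.23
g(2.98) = -0.09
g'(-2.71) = 1.31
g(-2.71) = -1.21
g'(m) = m^3/4 + 3*m^2/8 - 13*m/8 - 7/8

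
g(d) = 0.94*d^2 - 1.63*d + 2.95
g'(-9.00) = -18.55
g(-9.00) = 93.76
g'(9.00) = 15.29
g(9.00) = 64.42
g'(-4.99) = -11.01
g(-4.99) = 34.49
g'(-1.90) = -5.20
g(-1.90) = 9.44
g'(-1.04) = -3.59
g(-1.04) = 5.66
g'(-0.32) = -2.23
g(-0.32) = 3.57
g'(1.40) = 1.00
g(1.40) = 2.51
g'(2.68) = 3.41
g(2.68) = 5.33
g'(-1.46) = -4.37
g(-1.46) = 7.33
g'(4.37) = 6.59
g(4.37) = 13.78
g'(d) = 1.88*d - 1.63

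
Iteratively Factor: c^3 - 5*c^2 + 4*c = (c - 1)*(c^2 - 4*c) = c*(c - 1)*(c - 4)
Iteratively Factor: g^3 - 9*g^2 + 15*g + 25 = (g + 1)*(g^2 - 10*g + 25) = (g - 5)*(g + 1)*(g - 5)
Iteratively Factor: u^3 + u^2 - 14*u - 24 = (u + 3)*(u^2 - 2*u - 8) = (u - 4)*(u + 3)*(u + 2)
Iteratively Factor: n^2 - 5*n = (n - 5)*(n)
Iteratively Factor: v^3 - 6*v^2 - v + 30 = (v - 3)*(v^2 - 3*v - 10) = (v - 5)*(v - 3)*(v + 2)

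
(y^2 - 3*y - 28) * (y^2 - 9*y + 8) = y^4 - 12*y^3 + 7*y^2 + 228*y - 224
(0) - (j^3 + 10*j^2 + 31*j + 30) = -j^3 - 10*j^2 - 31*j - 30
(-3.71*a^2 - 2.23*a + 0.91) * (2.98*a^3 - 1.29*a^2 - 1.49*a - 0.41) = -11.0558*a^5 - 1.8595*a^4 + 11.1164*a^3 + 3.6699*a^2 - 0.4416*a - 0.3731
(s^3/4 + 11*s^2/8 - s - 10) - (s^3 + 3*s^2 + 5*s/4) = -3*s^3/4 - 13*s^2/8 - 9*s/4 - 10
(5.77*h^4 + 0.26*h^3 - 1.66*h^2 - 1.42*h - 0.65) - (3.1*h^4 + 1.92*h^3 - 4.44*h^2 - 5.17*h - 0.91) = 2.67*h^4 - 1.66*h^3 + 2.78*h^2 + 3.75*h + 0.26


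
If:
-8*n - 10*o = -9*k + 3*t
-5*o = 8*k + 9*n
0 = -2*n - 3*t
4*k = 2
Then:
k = 1/2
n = -25/24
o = 43/40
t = 25/36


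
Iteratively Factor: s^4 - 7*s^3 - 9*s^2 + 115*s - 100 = (s + 4)*(s^3 - 11*s^2 + 35*s - 25) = (s - 5)*(s + 4)*(s^2 - 6*s + 5) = (s - 5)*(s - 1)*(s + 4)*(s - 5)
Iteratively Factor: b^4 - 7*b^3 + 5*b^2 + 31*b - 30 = (b - 1)*(b^3 - 6*b^2 - b + 30) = (b - 5)*(b - 1)*(b^2 - b - 6) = (b - 5)*(b - 3)*(b - 1)*(b + 2)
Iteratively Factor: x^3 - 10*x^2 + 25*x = (x - 5)*(x^2 - 5*x) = x*(x - 5)*(x - 5)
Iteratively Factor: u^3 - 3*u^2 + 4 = (u - 2)*(u^2 - u - 2) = (u - 2)^2*(u + 1)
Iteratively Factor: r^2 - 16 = (r + 4)*(r - 4)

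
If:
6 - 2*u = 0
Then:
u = 3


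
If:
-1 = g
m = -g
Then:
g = -1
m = 1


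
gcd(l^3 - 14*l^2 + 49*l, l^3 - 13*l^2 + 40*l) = l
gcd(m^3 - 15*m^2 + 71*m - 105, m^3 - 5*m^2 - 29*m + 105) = m^2 - 10*m + 21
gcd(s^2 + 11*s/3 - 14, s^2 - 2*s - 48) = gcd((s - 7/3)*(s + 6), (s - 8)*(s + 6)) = s + 6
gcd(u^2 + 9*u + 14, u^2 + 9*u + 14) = u^2 + 9*u + 14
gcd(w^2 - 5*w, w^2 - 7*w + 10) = w - 5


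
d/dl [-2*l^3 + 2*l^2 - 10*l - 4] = -6*l^2 + 4*l - 10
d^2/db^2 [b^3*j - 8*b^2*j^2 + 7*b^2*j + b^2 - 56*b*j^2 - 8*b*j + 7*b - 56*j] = 6*b*j - 16*j^2 + 14*j + 2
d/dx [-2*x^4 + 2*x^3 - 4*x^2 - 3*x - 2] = -8*x^3 + 6*x^2 - 8*x - 3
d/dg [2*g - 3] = 2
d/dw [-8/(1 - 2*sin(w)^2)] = -32*sin(2*w)/(cos(4*w) + 1)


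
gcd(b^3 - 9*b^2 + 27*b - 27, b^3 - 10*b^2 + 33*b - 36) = b^2 - 6*b + 9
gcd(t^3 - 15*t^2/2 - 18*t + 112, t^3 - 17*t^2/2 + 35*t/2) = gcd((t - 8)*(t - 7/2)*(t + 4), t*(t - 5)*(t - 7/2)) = t - 7/2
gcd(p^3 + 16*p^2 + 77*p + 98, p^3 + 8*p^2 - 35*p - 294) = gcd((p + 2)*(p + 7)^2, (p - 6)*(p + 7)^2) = p^2 + 14*p + 49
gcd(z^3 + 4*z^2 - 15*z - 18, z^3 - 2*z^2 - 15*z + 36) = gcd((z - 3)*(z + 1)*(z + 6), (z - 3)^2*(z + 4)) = z - 3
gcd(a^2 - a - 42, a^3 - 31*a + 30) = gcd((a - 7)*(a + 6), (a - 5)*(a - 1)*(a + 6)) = a + 6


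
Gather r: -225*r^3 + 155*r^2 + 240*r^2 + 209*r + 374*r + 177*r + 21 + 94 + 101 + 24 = -225*r^3 + 395*r^2 + 760*r + 240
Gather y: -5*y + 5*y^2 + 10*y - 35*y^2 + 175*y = -30*y^2 + 180*y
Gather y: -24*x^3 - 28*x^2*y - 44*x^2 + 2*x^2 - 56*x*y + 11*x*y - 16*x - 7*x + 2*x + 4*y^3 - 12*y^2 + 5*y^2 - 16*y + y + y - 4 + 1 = -24*x^3 - 42*x^2 - 21*x + 4*y^3 - 7*y^2 + y*(-28*x^2 - 45*x - 14) - 3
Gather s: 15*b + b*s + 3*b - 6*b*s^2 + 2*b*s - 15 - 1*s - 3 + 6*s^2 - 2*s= 18*b + s^2*(6 - 6*b) + s*(3*b - 3) - 18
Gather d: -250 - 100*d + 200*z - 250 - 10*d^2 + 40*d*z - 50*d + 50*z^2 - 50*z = -10*d^2 + d*(40*z - 150) + 50*z^2 + 150*z - 500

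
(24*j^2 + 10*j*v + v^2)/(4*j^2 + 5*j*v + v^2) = (6*j + v)/(j + v)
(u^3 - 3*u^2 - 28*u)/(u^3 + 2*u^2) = (u^2 - 3*u - 28)/(u*(u + 2))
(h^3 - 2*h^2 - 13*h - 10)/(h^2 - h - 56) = (-h^3 + 2*h^2 + 13*h + 10)/(-h^2 + h + 56)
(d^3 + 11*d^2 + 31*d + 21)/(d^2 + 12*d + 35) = (d^2 + 4*d + 3)/(d + 5)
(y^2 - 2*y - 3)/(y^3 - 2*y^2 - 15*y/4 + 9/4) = 4*(y + 1)/(4*y^2 + 4*y - 3)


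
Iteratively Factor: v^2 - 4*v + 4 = (v - 2)*(v - 2)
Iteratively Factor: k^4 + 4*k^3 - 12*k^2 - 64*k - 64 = (k + 4)*(k^3 - 12*k - 16) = (k + 2)*(k + 4)*(k^2 - 2*k - 8) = (k - 4)*(k + 2)*(k + 4)*(k + 2)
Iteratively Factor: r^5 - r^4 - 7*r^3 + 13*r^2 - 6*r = (r)*(r^4 - r^3 - 7*r^2 + 13*r - 6) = r*(r - 2)*(r^3 + r^2 - 5*r + 3) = r*(r - 2)*(r + 3)*(r^2 - 2*r + 1) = r*(r - 2)*(r - 1)*(r + 3)*(r - 1)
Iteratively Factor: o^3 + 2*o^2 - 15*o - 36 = (o - 4)*(o^2 + 6*o + 9) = (o - 4)*(o + 3)*(o + 3)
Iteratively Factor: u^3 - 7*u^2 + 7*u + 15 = (u - 5)*(u^2 - 2*u - 3) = (u - 5)*(u + 1)*(u - 3)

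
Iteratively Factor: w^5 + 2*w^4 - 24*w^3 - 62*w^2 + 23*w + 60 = (w - 5)*(w^4 + 7*w^3 + 11*w^2 - 7*w - 12) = (w - 5)*(w + 1)*(w^3 + 6*w^2 + 5*w - 12) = (w - 5)*(w + 1)*(w + 3)*(w^2 + 3*w - 4) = (w - 5)*(w - 1)*(w + 1)*(w + 3)*(w + 4)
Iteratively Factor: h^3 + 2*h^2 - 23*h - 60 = (h - 5)*(h^2 + 7*h + 12) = (h - 5)*(h + 3)*(h + 4)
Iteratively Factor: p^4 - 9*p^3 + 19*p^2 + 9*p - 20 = (p - 4)*(p^3 - 5*p^2 - p + 5) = (p - 4)*(p + 1)*(p^2 - 6*p + 5) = (p - 5)*(p - 4)*(p + 1)*(p - 1)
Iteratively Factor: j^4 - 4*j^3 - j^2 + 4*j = (j - 1)*(j^3 - 3*j^2 - 4*j) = j*(j - 1)*(j^2 - 3*j - 4) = j*(j - 1)*(j + 1)*(j - 4)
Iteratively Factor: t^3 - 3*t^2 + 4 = (t - 2)*(t^2 - t - 2) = (t - 2)^2*(t + 1)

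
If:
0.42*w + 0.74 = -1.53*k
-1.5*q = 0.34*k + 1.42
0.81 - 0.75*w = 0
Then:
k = -0.78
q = -0.77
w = 1.08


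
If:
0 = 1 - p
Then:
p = 1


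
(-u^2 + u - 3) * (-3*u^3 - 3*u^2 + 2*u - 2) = 3*u^5 + 4*u^3 + 13*u^2 - 8*u + 6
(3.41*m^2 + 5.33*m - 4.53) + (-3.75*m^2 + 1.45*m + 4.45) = -0.34*m^2 + 6.78*m - 0.0800000000000001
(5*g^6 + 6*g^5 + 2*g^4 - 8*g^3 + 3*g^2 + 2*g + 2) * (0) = 0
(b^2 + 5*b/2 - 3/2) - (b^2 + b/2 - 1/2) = 2*b - 1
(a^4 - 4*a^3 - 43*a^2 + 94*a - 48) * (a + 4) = a^5 - 59*a^3 - 78*a^2 + 328*a - 192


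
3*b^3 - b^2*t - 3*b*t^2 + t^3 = (-3*b + t)*(-b + t)*(b + t)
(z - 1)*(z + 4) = z^2 + 3*z - 4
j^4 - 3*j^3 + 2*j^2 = j^2*(j - 2)*(j - 1)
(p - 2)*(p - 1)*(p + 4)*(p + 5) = p^4 + 6*p^3 - 5*p^2 - 42*p + 40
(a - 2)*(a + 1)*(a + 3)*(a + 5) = a^4 + 7*a^3 + 5*a^2 - 31*a - 30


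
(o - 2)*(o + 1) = o^2 - o - 2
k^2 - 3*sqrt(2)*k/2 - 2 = (k - 2*sqrt(2))*(k + sqrt(2)/2)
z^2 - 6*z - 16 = (z - 8)*(z + 2)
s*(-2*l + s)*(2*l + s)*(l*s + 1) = -4*l^3*s^2 - 4*l^2*s + l*s^4 + s^3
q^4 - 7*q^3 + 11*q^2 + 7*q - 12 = (q - 4)*(q - 3)*(q - 1)*(q + 1)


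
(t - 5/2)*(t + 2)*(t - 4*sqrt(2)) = t^3 - 4*sqrt(2)*t^2 - t^2/2 - 5*t + 2*sqrt(2)*t + 20*sqrt(2)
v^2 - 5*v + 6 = (v - 3)*(v - 2)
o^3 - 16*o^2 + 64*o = o*(o - 8)^2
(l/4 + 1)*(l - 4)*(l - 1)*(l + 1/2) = l^4/4 - l^3/8 - 33*l^2/8 + 2*l + 2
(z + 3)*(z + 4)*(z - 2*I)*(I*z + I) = I*z^4 + 2*z^3 + 8*I*z^3 + 16*z^2 + 19*I*z^2 + 38*z + 12*I*z + 24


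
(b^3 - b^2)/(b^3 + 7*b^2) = (b - 1)/(b + 7)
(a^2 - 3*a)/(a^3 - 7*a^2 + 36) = a/(a^2 - 4*a - 12)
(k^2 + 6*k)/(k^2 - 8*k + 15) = k*(k + 6)/(k^2 - 8*k + 15)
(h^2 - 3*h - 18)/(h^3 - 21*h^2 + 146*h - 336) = (h + 3)/(h^2 - 15*h + 56)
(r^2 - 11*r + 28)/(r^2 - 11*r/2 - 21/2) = 2*(r - 4)/(2*r + 3)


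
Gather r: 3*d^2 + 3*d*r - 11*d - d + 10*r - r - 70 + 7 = 3*d^2 - 12*d + r*(3*d + 9) - 63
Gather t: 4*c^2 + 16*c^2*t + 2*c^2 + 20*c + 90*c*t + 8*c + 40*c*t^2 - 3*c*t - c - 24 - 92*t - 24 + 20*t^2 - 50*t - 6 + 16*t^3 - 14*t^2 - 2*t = 6*c^2 + 27*c + 16*t^3 + t^2*(40*c + 6) + t*(16*c^2 + 87*c - 144) - 54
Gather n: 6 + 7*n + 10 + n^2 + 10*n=n^2 + 17*n + 16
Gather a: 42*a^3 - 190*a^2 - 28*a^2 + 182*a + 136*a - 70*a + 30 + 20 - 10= 42*a^3 - 218*a^2 + 248*a + 40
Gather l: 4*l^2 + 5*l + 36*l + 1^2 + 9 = 4*l^2 + 41*l + 10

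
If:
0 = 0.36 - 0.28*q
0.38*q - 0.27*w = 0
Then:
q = 1.29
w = 1.81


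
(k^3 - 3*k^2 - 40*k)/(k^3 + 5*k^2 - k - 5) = k*(k - 8)/(k^2 - 1)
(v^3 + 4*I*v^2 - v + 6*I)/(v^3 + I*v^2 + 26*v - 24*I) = (v^2 + 5*I*v - 6)/(v^2 + 2*I*v + 24)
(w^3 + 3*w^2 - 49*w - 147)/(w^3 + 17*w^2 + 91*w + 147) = (w - 7)/(w + 7)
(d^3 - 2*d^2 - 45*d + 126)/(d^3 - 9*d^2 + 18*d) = (d + 7)/d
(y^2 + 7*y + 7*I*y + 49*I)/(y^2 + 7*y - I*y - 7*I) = (y + 7*I)/(y - I)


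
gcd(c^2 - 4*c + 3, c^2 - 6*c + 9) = c - 3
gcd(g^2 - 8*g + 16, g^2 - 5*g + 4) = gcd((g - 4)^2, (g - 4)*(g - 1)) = g - 4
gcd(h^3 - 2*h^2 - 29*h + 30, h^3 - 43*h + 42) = h^2 - 7*h + 6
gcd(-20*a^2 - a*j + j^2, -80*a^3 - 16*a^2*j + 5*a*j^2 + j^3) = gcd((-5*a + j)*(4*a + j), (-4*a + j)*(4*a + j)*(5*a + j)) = 4*a + j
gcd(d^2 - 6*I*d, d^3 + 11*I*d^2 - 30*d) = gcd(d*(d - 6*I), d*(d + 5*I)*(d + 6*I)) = d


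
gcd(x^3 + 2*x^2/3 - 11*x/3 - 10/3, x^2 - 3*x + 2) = x - 2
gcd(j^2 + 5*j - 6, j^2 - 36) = j + 6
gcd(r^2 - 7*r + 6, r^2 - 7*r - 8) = 1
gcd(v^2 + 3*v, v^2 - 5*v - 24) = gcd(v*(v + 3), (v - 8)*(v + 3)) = v + 3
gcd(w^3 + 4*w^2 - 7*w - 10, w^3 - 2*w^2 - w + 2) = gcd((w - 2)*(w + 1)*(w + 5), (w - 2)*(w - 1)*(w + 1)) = w^2 - w - 2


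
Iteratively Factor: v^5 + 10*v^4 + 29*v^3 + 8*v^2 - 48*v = (v + 4)*(v^4 + 6*v^3 + 5*v^2 - 12*v) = (v + 3)*(v + 4)*(v^3 + 3*v^2 - 4*v) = (v - 1)*(v + 3)*(v + 4)*(v^2 + 4*v) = v*(v - 1)*(v + 3)*(v + 4)*(v + 4)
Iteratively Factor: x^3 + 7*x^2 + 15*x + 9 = (x + 3)*(x^2 + 4*x + 3) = (x + 3)^2*(x + 1)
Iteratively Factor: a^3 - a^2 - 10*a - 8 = (a + 1)*(a^2 - 2*a - 8) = (a + 1)*(a + 2)*(a - 4)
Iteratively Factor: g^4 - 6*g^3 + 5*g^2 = (g)*(g^3 - 6*g^2 + 5*g) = g*(g - 5)*(g^2 - g) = g^2*(g - 5)*(g - 1)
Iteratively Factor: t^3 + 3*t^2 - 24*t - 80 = (t - 5)*(t^2 + 8*t + 16) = (t - 5)*(t + 4)*(t + 4)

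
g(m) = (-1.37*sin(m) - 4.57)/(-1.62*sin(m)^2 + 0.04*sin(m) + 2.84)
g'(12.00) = 0.55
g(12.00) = -1.63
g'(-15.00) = -0.84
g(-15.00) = -1.73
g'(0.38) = -1.27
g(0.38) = -1.93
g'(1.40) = -2.04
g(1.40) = -4.53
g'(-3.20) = 0.57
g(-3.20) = -1.64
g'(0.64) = -2.05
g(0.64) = -2.36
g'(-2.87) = -0.01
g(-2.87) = -1.55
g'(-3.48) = 1.17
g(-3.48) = -1.88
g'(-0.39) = 0.22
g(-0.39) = -1.56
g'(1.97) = 3.32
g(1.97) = -3.88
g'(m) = (3.24*sin(m)*cos(m) - 0.04*cos(m))*(-1.37*sin(m) - 4.57)/(-1.62*sin(m)^2 + 0.04*sin(m) + 2.84)^2 - 1.37*cos(m)/(-1.62*sin(m)^2 + 0.04*sin(m) + 2.84) = (-14.8068*sin(m) + 1.1097*cos(2*m) - 4.8177)*cos(m)/(-1.62*sin(m)^2 + 0.04*sin(m) + 2.84)^2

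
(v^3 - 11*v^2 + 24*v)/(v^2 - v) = (v^2 - 11*v + 24)/(v - 1)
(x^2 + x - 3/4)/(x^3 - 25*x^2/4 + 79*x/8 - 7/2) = 2*(2*x + 3)/(4*x^2 - 23*x + 28)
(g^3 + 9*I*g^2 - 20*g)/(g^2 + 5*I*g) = g + 4*I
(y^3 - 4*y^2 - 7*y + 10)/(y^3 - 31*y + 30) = (y + 2)/(y + 6)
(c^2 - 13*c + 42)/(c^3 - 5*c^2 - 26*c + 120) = (c - 7)/(c^2 + c - 20)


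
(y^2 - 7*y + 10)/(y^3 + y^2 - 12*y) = (y^2 - 7*y + 10)/(y*(y^2 + y - 12))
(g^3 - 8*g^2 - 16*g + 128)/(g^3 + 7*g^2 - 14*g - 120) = (g^2 - 4*g - 32)/(g^2 + 11*g + 30)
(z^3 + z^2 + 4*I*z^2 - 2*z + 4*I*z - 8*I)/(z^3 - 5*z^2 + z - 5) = (z^3 + z^2*(1 + 4*I) + z*(-2 + 4*I) - 8*I)/(z^3 - 5*z^2 + z - 5)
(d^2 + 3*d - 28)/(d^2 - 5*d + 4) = (d + 7)/(d - 1)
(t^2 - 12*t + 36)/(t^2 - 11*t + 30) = (t - 6)/(t - 5)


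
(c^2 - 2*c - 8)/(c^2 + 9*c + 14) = (c - 4)/(c + 7)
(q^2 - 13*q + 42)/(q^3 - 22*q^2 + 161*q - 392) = (q - 6)/(q^2 - 15*q + 56)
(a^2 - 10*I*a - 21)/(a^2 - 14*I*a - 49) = (a - 3*I)/(a - 7*I)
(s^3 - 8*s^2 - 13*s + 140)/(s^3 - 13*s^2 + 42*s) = (s^2 - s - 20)/(s*(s - 6))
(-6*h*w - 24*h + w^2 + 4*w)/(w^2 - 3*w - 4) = (6*h*w + 24*h - w^2 - 4*w)/(-w^2 + 3*w + 4)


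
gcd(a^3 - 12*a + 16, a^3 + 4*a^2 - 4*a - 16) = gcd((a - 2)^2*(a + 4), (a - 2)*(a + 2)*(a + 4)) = a^2 + 2*a - 8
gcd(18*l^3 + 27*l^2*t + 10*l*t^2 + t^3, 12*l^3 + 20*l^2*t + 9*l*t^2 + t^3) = 6*l^2 + 7*l*t + t^2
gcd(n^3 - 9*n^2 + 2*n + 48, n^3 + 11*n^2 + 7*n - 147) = n - 3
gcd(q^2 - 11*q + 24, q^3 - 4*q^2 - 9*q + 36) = q - 3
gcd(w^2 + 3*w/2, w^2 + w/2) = w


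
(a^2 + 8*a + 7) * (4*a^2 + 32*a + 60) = 4*a^4 + 64*a^3 + 344*a^2 + 704*a + 420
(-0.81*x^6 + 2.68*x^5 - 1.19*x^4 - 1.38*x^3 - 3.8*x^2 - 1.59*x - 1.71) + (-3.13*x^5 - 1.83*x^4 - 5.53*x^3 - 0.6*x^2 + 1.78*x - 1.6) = -0.81*x^6 - 0.45*x^5 - 3.02*x^4 - 6.91*x^3 - 4.4*x^2 + 0.19*x - 3.31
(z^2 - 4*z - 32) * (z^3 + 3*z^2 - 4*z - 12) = z^5 - z^4 - 48*z^3 - 92*z^2 + 176*z + 384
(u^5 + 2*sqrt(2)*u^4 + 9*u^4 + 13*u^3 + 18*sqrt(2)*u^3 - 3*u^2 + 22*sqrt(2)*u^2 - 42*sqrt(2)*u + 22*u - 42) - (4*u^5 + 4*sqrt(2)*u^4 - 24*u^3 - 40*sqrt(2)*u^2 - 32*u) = -3*u^5 - 2*sqrt(2)*u^4 + 9*u^4 + 18*sqrt(2)*u^3 + 37*u^3 - 3*u^2 + 62*sqrt(2)*u^2 - 42*sqrt(2)*u + 54*u - 42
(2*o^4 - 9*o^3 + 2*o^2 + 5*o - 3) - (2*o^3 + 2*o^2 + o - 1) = 2*o^4 - 11*o^3 + 4*o - 2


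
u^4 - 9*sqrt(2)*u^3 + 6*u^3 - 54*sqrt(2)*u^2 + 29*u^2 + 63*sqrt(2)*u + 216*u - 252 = (u - 1)*(u + 7)*(u - 6*sqrt(2))*(u - 3*sqrt(2))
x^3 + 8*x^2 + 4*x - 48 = (x - 2)*(x + 4)*(x + 6)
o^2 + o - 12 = (o - 3)*(o + 4)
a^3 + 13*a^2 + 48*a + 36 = (a + 1)*(a + 6)^2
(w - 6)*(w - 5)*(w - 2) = w^3 - 13*w^2 + 52*w - 60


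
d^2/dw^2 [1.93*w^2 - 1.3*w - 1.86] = 3.86000000000000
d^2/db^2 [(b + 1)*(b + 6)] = 2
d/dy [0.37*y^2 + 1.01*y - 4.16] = 0.74*y + 1.01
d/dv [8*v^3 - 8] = 24*v^2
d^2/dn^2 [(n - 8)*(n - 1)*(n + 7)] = 6*n - 4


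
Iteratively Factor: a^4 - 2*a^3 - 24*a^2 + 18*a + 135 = (a - 3)*(a^3 + a^2 - 21*a - 45) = (a - 3)*(a + 3)*(a^2 - 2*a - 15) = (a - 3)*(a + 3)^2*(a - 5)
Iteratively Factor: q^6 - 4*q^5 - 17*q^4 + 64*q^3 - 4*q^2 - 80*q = (q - 5)*(q^5 + q^4 - 12*q^3 + 4*q^2 + 16*q) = (q - 5)*(q - 2)*(q^4 + 3*q^3 - 6*q^2 - 8*q) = (q - 5)*(q - 2)*(q + 4)*(q^3 - q^2 - 2*q) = q*(q - 5)*(q - 2)*(q + 4)*(q^2 - q - 2) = q*(q - 5)*(q - 2)^2*(q + 4)*(q + 1)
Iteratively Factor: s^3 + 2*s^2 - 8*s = (s)*(s^2 + 2*s - 8) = s*(s - 2)*(s + 4)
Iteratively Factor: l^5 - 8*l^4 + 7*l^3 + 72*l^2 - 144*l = (l - 4)*(l^4 - 4*l^3 - 9*l^2 + 36*l) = (l - 4)^2*(l^3 - 9*l) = (l - 4)^2*(l - 3)*(l^2 + 3*l) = l*(l - 4)^2*(l - 3)*(l + 3)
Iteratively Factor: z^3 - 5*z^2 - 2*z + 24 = (z + 2)*(z^2 - 7*z + 12) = (z - 3)*(z + 2)*(z - 4)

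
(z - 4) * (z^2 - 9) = z^3 - 4*z^2 - 9*z + 36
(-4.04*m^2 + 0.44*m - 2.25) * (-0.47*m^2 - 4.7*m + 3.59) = 1.8988*m^4 + 18.7812*m^3 - 15.5141*m^2 + 12.1546*m - 8.0775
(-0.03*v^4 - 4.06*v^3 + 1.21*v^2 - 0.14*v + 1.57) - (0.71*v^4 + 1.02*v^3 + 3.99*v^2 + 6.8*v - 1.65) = -0.74*v^4 - 5.08*v^3 - 2.78*v^2 - 6.94*v + 3.22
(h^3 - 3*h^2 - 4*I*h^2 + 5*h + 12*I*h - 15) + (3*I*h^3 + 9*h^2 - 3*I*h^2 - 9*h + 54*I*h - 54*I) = h^3 + 3*I*h^3 + 6*h^2 - 7*I*h^2 - 4*h + 66*I*h - 15 - 54*I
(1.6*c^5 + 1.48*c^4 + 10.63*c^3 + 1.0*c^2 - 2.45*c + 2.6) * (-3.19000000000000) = -5.104*c^5 - 4.7212*c^4 - 33.9097*c^3 - 3.19*c^2 + 7.8155*c - 8.294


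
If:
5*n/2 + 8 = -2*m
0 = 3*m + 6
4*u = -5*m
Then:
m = -2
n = -8/5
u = 5/2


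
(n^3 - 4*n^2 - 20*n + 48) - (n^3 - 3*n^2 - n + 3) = -n^2 - 19*n + 45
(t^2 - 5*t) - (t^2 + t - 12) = 12 - 6*t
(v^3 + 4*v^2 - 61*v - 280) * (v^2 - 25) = v^5 + 4*v^4 - 86*v^3 - 380*v^2 + 1525*v + 7000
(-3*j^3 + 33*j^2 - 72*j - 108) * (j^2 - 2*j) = -3*j^5 + 39*j^4 - 138*j^3 + 36*j^2 + 216*j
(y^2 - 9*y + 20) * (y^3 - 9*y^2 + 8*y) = y^5 - 18*y^4 + 109*y^3 - 252*y^2 + 160*y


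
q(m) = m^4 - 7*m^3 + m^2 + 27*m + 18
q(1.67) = 41.05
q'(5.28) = 40.91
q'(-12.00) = -9933.00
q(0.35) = 27.29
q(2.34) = 26.95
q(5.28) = -64.74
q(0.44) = 29.51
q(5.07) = -70.93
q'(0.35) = 25.30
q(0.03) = 18.81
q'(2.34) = -32.06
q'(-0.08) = 26.70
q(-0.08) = 15.85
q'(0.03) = 27.04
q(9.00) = 1800.00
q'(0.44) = 24.16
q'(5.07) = 18.63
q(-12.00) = 32670.00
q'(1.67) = -9.60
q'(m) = 4*m^3 - 21*m^2 + 2*m + 27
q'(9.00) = 1260.00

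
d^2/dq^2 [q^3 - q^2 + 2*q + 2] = 6*q - 2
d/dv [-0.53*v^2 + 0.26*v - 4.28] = 0.26 - 1.06*v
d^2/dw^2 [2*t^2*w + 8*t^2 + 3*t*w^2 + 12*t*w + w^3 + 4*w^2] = 6*t + 6*w + 8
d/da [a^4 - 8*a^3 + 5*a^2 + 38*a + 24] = 4*a^3 - 24*a^2 + 10*a + 38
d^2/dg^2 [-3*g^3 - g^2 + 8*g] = -18*g - 2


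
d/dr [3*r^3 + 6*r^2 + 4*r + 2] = 9*r^2 + 12*r + 4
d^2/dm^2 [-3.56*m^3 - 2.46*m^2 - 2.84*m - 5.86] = -21.36*m - 4.92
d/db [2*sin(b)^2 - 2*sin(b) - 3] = 2*sin(2*b) - 2*cos(b)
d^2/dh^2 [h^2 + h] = 2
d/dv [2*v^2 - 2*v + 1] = 4*v - 2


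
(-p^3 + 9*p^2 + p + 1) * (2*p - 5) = -2*p^4 + 23*p^3 - 43*p^2 - 3*p - 5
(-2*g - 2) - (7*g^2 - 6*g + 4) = -7*g^2 + 4*g - 6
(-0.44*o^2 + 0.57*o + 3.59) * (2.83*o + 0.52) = -1.2452*o^3 + 1.3843*o^2 + 10.4561*o + 1.8668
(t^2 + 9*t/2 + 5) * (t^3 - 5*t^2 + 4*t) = t^5 - t^4/2 - 27*t^3/2 - 7*t^2 + 20*t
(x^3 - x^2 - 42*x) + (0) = x^3 - x^2 - 42*x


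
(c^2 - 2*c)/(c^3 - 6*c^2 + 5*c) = (c - 2)/(c^2 - 6*c + 5)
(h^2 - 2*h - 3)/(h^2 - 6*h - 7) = (h - 3)/(h - 7)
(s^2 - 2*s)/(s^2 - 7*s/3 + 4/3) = 3*s*(s - 2)/(3*s^2 - 7*s + 4)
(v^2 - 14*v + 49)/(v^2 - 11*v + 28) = (v - 7)/(v - 4)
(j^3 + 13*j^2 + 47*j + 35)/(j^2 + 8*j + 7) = j + 5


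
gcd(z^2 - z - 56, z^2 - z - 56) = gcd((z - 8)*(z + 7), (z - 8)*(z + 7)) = z^2 - z - 56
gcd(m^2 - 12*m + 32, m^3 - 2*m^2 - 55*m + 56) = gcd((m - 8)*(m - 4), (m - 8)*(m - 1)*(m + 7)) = m - 8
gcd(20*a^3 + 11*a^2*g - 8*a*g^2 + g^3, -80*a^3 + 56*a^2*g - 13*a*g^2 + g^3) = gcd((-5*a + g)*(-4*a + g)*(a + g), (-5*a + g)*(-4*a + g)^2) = 20*a^2 - 9*a*g + g^2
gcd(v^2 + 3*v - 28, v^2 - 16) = v - 4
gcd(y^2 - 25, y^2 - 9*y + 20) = y - 5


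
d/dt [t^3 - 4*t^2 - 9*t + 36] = 3*t^2 - 8*t - 9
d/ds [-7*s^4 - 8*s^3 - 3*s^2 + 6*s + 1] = -28*s^3 - 24*s^2 - 6*s + 6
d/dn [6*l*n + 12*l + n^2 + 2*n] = 6*l + 2*n + 2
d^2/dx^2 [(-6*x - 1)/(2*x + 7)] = 160/(2*x + 7)^3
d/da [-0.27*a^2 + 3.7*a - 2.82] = 3.7 - 0.54*a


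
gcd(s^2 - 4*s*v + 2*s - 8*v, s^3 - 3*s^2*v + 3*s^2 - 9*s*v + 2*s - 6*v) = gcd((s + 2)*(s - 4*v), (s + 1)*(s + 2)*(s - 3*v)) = s + 2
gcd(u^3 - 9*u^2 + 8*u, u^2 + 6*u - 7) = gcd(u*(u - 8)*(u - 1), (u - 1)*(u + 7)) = u - 1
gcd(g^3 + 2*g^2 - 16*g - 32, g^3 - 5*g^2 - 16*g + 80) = g^2 - 16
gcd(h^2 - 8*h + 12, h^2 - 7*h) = 1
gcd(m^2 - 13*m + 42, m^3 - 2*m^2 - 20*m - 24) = m - 6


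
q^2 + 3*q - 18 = (q - 3)*(q + 6)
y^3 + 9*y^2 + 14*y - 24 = (y - 1)*(y + 4)*(y + 6)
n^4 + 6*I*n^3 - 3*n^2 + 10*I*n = n*(n - I)*(n + 2*I)*(n + 5*I)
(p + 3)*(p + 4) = p^2 + 7*p + 12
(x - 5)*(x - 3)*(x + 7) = x^3 - x^2 - 41*x + 105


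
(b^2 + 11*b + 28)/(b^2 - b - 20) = (b + 7)/(b - 5)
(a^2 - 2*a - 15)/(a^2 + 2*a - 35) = (a + 3)/(a + 7)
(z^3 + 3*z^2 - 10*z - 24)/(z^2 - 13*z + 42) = (z^3 + 3*z^2 - 10*z - 24)/(z^2 - 13*z + 42)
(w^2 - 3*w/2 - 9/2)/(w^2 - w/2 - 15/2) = (2*w + 3)/(2*w + 5)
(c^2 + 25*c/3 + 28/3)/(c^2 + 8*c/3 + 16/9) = 3*(c + 7)/(3*c + 4)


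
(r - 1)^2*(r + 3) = r^3 + r^2 - 5*r + 3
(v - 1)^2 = v^2 - 2*v + 1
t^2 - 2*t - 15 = (t - 5)*(t + 3)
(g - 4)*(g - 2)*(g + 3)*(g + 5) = g^4 + 2*g^3 - 25*g^2 - 26*g + 120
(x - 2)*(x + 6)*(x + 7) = x^3 + 11*x^2 + 16*x - 84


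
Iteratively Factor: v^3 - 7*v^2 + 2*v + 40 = (v - 4)*(v^2 - 3*v - 10) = (v - 5)*(v - 4)*(v + 2)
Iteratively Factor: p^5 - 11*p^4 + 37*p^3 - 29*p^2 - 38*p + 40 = (p - 5)*(p^4 - 6*p^3 + 7*p^2 + 6*p - 8) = (p - 5)*(p - 2)*(p^3 - 4*p^2 - p + 4) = (p - 5)*(p - 2)*(p - 1)*(p^2 - 3*p - 4) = (p - 5)*(p - 2)*(p - 1)*(p + 1)*(p - 4)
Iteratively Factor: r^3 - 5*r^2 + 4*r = (r - 4)*(r^2 - r) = (r - 4)*(r - 1)*(r)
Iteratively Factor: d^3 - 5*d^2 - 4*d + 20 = (d + 2)*(d^2 - 7*d + 10) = (d - 2)*(d + 2)*(d - 5)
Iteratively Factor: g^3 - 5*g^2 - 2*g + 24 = (g + 2)*(g^2 - 7*g + 12) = (g - 3)*(g + 2)*(g - 4)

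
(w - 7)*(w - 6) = w^2 - 13*w + 42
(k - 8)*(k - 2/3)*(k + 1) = k^3 - 23*k^2/3 - 10*k/3 + 16/3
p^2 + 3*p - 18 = (p - 3)*(p + 6)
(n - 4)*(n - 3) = n^2 - 7*n + 12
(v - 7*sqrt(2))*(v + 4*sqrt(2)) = v^2 - 3*sqrt(2)*v - 56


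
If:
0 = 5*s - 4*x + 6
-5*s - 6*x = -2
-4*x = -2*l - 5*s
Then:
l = 3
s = -14/25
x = 4/5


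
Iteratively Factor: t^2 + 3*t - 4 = (t - 1)*(t + 4)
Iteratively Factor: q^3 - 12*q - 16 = (q + 2)*(q^2 - 2*q - 8) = (q + 2)^2*(q - 4)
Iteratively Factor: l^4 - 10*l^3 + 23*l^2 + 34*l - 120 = (l - 4)*(l^3 - 6*l^2 - l + 30) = (l - 4)*(l + 2)*(l^2 - 8*l + 15) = (l - 4)*(l - 3)*(l + 2)*(l - 5)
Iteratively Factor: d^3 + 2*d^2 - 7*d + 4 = (d - 1)*(d^2 + 3*d - 4) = (d - 1)^2*(d + 4)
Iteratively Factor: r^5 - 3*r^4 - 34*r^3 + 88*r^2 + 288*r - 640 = (r - 4)*(r^4 + r^3 - 30*r^2 - 32*r + 160) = (r - 4)*(r - 2)*(r^3 + 3*r^2 - 24*r - 80) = (r - 4)*(r - 2)*(r + 4)*(r^2 - r - 20) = (r - 5)*(r - 4)*(r - 2)*(r + 4)*(r + 4)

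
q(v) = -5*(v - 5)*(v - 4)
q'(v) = 45 - 10*v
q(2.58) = -17.18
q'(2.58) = 19.20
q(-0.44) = -120.77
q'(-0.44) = 49.40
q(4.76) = 0.91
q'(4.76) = -2.60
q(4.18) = 0.74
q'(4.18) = 3.20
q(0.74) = -69.44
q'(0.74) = 37.60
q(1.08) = -57.23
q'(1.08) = 34.20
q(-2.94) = -275.52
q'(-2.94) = 74.40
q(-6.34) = -586.28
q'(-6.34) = 108.40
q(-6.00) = -550.00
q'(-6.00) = 105.00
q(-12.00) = -1360.00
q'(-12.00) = 165.00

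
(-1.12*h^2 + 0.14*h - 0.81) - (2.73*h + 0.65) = -1.12*h^2 - 2.59*h - 1.46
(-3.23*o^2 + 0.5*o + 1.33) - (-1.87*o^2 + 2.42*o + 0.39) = -1.36*o^2 - 1.92*o + 0.94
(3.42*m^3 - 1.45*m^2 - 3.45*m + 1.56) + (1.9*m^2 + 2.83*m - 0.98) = 3.42*m^3 + 0.45*m^2 - 0.62*m + 0.58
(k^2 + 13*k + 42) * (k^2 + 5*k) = k^4 + 18*k^3 + 107*k^2 + 210*k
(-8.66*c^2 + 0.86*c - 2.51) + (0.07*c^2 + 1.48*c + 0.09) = -8.59*c^2 + 2.34*c - 2.42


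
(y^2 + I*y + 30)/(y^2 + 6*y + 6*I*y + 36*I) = (y - 5*I)/(y + 6)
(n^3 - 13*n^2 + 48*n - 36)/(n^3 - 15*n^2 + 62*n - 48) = (n - 6)/(n - 8)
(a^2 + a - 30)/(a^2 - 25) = (a + 6)/(a + 5)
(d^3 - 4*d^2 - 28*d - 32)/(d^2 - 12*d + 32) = (d^2 + 4*d + 4)/(d - 4)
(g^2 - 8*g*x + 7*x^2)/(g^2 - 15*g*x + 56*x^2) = (-g + x)/(-g + 8*x)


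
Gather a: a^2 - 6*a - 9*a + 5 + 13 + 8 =a^2 - 15*a + 26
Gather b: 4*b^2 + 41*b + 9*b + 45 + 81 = 4*b^2 + 50*b + 126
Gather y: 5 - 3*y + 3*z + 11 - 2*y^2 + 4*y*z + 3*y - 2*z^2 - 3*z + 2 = -2*y^2 + 4*y*z - 2*z^2 + 18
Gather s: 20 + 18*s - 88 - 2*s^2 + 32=-2*s^2 + 18*s - 36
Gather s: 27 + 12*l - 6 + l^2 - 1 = l^2 + 12*l + 20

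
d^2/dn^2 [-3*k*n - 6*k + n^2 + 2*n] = 2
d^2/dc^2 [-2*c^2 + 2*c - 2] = -4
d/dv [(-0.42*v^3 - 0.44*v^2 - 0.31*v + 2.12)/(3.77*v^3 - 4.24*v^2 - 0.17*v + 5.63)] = (3.4396*v^4 + 2.4802*v^3 - 32.3106*v^2 + 13.0232*v - 1.3849)/(14.2129*v^6 - 31.9696*v^5 + 16.6958*v^4 + 43.8918*v^3 - 47.7135*v^2 - 1.9142*v + 31.6969)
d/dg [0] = 0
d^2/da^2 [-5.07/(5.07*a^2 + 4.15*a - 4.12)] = (260.647686*a^2 + 213.35067*a - 5.07*(10.14*a + 4.15)*(20.28*a + 8.3) - 211.808376)/(5.07*a^2 + 4.15*a - 4.12)^3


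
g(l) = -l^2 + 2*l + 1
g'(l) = 2 - 2*l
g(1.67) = 1.55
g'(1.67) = -1.34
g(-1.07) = -2.28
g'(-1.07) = 4.14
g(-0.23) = 0.49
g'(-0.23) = 2.46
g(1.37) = 1.86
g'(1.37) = -0.74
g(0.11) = 1.21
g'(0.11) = 1.78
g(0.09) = 1.17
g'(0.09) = 1.82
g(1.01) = 2.00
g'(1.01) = -0.02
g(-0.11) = 0.77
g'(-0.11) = 2.22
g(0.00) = 1.00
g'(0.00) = 2.00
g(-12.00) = -167.00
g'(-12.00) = 26.00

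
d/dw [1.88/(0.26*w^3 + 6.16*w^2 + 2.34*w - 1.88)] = (-1.4664*w^2 - 23.1616*w - 4.3992)/(0.26*w^3 + 6.16*w^2 + 2.34*w - 1.88)^2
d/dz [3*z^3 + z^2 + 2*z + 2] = 9*z^2 + 2*z + 2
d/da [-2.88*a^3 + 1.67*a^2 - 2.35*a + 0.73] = -8.64*a^2 + 3.34*a - 2.35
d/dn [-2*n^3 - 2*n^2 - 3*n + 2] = -6*n^2 - 4*n - 3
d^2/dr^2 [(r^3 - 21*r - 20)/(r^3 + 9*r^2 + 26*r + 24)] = 2*(-9*r^3 - 33*r^2 - 3*r + 61)/(r^6 + 15*r^5 + 93*r^4 + 305*r^3 + 558*r^2 + 540*r + 216)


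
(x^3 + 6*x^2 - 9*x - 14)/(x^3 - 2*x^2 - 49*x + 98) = (x + 1)/(x - 7)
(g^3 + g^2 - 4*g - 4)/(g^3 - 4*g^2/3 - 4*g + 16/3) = 3*(g + 1)/(3*g - 4)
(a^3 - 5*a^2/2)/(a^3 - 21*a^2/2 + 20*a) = a/(a - 8)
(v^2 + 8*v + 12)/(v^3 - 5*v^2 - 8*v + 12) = (v + 6)/(v^2 - 7*v + 6)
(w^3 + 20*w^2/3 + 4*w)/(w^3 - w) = (w^2 + 20*w/3 + 4)/(w^2 - 1)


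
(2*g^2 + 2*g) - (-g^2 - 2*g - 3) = 3*g^2 + 4*g + 3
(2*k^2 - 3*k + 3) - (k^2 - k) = k^2 - 2*k + 3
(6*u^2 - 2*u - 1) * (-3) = -18*u^2 + 6*u + 3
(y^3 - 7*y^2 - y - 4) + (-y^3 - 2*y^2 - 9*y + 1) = -9*y^2 - 10*y - 3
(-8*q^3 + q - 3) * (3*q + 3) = -24*q^4 - 24*q^3 + 3*q^2 - 6*q - 9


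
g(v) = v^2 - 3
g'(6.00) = 12.00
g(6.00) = 33.00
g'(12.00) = 24.00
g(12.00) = 141.00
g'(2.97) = 5.94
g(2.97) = 5.82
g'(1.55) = 3.10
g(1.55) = -0.60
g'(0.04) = 0.08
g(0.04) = -3.00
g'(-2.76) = -5.52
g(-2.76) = 4.62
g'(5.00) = 10.00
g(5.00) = 22.00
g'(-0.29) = -0.58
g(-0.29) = -2.92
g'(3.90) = 7.80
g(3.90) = 12.21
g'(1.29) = 2.58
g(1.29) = -1.34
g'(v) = 2*v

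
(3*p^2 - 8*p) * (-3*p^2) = -9*p^4 + 24*p^3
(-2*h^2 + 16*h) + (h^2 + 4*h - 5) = -h^2 + 20*h - 5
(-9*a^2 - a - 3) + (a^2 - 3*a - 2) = -8*a^2 - 4*a - 5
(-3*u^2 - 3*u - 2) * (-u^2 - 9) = 3*u^4 + 3*u^3 + 29*u^2 + 27*u + 18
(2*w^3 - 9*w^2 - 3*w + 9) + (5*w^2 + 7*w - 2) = 2*w^3 - 4*w^2 + 4*w + 7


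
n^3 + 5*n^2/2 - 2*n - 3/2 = (n - 1)*(n + 1/2)*(n + 3)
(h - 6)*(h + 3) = h^2 - 3*h - 18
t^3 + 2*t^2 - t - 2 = (t - 1)*(t + 1)*(t + 2)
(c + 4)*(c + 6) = c^2 + 10*c + 24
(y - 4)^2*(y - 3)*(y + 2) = y^4 - 9*y^3 + 18*y^2 + 32*y - 96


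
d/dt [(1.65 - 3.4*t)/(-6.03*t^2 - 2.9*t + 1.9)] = (-20.502*t^2 + 19.899*t - 1.675)/(36.3609*t^4 + 34.974*t^3 - 14.504*t^2 - 11.02*t + 3.61)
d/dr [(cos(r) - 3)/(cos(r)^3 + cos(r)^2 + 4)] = (-9*cos(r)/2 - 4*cos(2*r) + cos(3*r)/2 - 8)*sin(r)/(cos(r)^3 + cos(r)^2 + 4)^2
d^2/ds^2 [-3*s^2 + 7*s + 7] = -6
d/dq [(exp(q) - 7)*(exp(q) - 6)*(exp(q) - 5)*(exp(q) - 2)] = (4*exp(3*q) - 60*exp(2*q) + 286*exp(q) - 424)*exp(q)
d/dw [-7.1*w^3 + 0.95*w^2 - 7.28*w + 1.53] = -21.3*w^2 + 1.9*w - 7.28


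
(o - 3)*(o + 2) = o^2 - o - 6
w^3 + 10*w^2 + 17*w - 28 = (w - 1)*(w + 4)*(w + 7)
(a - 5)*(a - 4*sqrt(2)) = a^2 - 4*sqrt(2)*a - 5*a + 20*sqrt(2)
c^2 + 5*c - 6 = (c - 1)*(c + 6)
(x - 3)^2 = x^2 - 6*x + 9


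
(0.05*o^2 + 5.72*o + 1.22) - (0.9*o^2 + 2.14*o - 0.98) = -0.85*o^2 + 3.58*o + 2.2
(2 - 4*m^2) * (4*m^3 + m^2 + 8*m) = -16*m^5 - 4*m^4 - 24*m^3 + 2*m^2 + 16*m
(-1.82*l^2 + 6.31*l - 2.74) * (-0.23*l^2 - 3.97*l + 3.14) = 0.4186*l^4 + 5.7741*l^3 - 30.1353*l^2 + 30.6912*l - 8.6036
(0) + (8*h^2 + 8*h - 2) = 8*h^2 + 8*h - 2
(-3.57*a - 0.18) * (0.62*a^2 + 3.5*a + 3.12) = -2.2134*a^3 - 12.6066*a^2 - 11.7684*a - 0.5616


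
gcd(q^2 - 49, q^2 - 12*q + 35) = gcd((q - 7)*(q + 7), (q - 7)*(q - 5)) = q - 7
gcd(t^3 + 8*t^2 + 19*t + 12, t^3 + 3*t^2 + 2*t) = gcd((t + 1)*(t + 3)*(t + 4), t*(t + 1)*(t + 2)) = t + 1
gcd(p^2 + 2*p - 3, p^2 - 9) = p + 3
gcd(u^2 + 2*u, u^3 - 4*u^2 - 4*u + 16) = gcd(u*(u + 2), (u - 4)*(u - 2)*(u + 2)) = u + 2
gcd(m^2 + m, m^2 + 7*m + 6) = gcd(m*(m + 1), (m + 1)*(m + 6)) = m + 1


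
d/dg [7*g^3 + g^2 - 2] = g*(21*g + 2)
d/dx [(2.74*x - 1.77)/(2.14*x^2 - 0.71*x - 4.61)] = (-5.8636*x^2 + 7.5756*x - 13.8881)/(4.5796*x^4 - 3.0388*x^3 - 19.2267*x^2 + 6.5462*x + 21.2521)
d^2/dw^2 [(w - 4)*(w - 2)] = 2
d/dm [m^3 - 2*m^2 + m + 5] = 3*m^2 - 4*m + 1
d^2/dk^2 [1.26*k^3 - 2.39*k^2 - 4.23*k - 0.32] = 7.56*k - 4.78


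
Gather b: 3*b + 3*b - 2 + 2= 6*b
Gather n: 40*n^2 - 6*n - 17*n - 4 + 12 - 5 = 40*n^2 - 23*n + 3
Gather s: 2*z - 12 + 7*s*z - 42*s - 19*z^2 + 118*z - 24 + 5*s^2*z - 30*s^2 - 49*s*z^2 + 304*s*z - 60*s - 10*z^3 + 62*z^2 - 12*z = s^2*(5*z - 30) + s*(-49*z^2 + 311*z - 102) - 10*z^3 + 43*z^2 + 108*z - 36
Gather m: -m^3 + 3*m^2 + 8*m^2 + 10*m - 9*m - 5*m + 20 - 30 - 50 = -m^3 + 11*m^2 - 4*m - 60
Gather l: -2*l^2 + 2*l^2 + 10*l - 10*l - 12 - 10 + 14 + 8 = 0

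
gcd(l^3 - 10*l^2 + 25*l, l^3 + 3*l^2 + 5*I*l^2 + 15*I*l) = l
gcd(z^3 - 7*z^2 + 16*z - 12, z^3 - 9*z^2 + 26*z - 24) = z^2 - 5*z + 6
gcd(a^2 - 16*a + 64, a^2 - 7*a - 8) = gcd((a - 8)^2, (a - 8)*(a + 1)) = a - 8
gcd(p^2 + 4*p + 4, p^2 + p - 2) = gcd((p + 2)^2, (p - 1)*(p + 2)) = p + 2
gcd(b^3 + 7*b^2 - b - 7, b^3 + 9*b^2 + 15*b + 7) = b^2 + 8*b + 7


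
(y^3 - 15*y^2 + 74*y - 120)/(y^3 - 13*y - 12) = (y^2 - 11*y + 30)/(y^2 + 4*y + 3)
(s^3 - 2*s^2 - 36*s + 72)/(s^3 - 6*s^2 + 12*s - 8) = (s^2 - 36)/(s^2 - 4*s + 4)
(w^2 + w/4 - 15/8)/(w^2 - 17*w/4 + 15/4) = (w + 3/2)/(w - 3)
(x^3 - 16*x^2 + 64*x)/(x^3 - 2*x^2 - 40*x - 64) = x*(x - 8)/(x^2 + 6*x + 8)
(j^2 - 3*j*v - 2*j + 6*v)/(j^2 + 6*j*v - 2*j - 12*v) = (j - 3*v)/(j + 6*v)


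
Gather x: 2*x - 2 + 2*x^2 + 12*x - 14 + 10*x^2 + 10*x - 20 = 12*x^2 + 24*x - 36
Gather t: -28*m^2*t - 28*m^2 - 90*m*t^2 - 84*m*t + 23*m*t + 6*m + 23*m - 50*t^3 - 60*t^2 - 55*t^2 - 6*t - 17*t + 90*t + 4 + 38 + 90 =-28*m^2 + 29*m - 50*t^3 + t^2*(-90*m - 115) + t*(-28*m^2 - 61*m + 67) + 132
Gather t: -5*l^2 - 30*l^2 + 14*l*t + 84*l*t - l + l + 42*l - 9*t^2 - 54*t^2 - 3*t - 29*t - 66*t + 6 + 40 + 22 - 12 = -35*l^2 + 42*l - 63*t^2 + t*(98*l - 98) + 56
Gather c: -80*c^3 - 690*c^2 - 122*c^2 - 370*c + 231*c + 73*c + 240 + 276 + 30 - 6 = -80*c^3 - 812*c^2 - 66*c + 540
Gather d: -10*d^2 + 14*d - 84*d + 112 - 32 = -10*d^2 - 70*d + 80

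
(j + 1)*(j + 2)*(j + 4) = j^3 + 7*j^2 + 14*j + 8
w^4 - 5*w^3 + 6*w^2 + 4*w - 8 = (w - 2)^3*(w + 1)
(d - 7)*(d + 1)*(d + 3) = d^3 - 3*d^2 - 25*d - 21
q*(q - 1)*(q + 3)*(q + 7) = q^4 + 9*q^3 + 11*q^2 - 21*q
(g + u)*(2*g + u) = 2*g^2 + 3*g*u + u^2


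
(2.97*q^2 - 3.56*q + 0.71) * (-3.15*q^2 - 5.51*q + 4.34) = -9.3555*q^4 - 5.1507*q^3 + 30.2689*q^2 - 19.3625*q + 3.0814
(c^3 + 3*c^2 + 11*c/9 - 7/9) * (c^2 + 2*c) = c^5 + 5*c^4 + 65*c^3/9 + 5*c^2/3 - 14*c/9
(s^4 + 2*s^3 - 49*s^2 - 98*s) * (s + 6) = s^5 + 8*s^4 - 37*s^3 - 392*s^2 - 588*s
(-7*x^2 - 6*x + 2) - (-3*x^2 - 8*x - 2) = -4*x^2 + 2*x + 4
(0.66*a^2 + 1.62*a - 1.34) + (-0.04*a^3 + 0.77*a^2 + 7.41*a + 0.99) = -0.04*a^3 + 1.43*a^2 + 9.03*a - 0.35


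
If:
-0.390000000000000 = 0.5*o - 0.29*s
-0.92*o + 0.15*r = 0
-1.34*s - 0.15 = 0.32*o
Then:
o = -0.74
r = -4.55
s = 0.07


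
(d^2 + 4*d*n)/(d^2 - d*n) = (d + 4*n)/(d - n)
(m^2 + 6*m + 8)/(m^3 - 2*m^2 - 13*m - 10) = (m + 4)/(m^2 - 4*m - 5)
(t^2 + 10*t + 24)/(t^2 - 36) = (t + 4)/(t - 6)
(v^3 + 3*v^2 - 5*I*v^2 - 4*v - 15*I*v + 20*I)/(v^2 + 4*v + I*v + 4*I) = (v^2 - v*(1 + 5*I) + 5*I)/(v + I)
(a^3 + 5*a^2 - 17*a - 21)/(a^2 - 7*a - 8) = (a^2 + 4*a - 21)/(a - 8)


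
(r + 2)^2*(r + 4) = r^3 + 8*r^2 + 20*r + 16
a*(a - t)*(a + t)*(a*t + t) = a^4*t + a^3*t - a^2*t^3 - a*t^3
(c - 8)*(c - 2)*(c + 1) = c^3 - 9*c^2 + 6*c + 16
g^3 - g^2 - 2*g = g*(g - 2)*(g + 1)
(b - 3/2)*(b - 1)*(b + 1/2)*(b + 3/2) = b^4 - b^3/2 - 11*b^2/4 + 9*b/8 + 9/8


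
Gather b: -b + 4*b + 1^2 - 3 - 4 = 3*b - 6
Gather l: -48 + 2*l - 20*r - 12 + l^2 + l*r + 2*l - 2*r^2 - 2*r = l^2 + l*(r + 4) - 2*r^2 - 22*r - 60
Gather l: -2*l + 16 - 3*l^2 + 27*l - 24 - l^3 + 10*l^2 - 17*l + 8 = -l^3 + 7*l^2 + 8*l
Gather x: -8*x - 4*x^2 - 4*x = -4*x^2 - 12*x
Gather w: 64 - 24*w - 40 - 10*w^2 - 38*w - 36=-10*w^2 - 62*w - 12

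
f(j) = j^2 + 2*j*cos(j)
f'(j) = -2*j*sin(j) + 2*j + 2*cos(j)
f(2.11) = 2.29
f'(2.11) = -0.43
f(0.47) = 1.06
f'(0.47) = 2.30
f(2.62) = 2.32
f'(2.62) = 0.90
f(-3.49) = 18.74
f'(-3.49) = -6.48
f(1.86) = 2.40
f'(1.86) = -0.42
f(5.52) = 38.45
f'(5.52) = 20.12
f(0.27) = 0.59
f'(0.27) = 2.32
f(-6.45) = 28.88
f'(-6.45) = -13.07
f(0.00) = 0.00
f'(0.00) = 2.00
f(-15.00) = 247.79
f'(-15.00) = -51.03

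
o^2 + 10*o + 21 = (o + 3)*(o + 7)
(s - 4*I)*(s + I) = s^2 - 3*I*s + 4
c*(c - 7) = c^2 - 7*c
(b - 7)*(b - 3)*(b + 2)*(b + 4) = b^4 - 4*b^3 - 31*b^2 + 46*b + 168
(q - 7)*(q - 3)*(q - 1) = q^3 - 11*q^2 + 31*q - 21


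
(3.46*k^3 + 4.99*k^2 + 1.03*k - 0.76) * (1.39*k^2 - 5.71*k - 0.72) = 4.8094*k^5 - 12.8205*k^4 - 29.5524*k^3 - 10.5305*k^2 + 3.598*k + 0.5472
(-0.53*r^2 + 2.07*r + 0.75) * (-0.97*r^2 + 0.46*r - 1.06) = 0.5141*r^4 - 2.2517*r^3 + 0.7865*r^2 - 1.8492*r - 0.795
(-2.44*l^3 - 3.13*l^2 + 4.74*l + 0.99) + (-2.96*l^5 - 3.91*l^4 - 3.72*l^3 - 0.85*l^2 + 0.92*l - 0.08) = -2.96*l^5 - 3.91*l^4 - 6.16*l^3 - 3.98*l^2 + 5.66*l + 0.91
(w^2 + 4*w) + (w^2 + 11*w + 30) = 2*w^2 + 15*w + 30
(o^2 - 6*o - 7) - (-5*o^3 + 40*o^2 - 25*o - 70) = 5*o^3 - 39*o^2 + 19*o + 63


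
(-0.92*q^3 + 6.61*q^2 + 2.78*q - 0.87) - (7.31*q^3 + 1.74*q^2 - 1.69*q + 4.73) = -8.23*q^3 + 4.87*q^2 + 4.47*q - 5.6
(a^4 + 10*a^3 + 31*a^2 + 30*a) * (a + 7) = a^5 + 17*a^4 + 101*a^3 + 247*a^2 + 210*a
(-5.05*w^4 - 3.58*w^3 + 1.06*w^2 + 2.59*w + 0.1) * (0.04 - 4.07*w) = 20.5535*w^5 + 14.3686*w^4 - 4.4574*w^3 - 10.4989*w^2 - 0.3034*w + 0.004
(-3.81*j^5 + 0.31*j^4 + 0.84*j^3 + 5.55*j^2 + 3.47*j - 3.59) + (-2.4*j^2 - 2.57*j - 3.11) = -3.81*j^5 + 0.31*j^4 + 0.84*j^3 + 3.15*j^2 + 0.9*j - 6.7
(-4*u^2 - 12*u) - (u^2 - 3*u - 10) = -5*u^2 - 9*u + 10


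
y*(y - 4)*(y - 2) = y^3 - 6*y^2 + 8*y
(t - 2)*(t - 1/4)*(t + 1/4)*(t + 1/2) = t^4 - 3*t^3/2 - 17*t^2/16 + 3*t/32 + 1/16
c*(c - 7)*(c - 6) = c^3 - 13*c^2 + 42*c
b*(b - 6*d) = b^2 - 6*b*d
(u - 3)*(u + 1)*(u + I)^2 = u^4 - 2*u^3 + 2*I*u^3 - 4*u^2 - 4*I*u^2 + 2*u - 6*I*u + 3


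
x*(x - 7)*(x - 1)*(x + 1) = x^4 - 7*x^3 - x^2 + 7*x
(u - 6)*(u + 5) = u^2 - u - 30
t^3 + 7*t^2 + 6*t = t*(t + 1)*(t + 6)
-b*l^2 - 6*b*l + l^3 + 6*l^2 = l*(-b + l)*(l + 6)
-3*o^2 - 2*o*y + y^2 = (-3*o + y)*(o + y)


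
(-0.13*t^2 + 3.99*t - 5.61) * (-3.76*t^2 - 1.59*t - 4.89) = 0.4888*t^4 - 14.7957*t^3 + 15.3852*t^2 - 10.5912*t + 27.4329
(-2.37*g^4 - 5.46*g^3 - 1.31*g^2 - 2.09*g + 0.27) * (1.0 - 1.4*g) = 3.318*g^5 + 5.274*g^4 - 3.626*g^3 + 1.616*g^2 - 2.468*g + 0.27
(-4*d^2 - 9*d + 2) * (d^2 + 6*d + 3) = -4*d^4 - 33*d^3 - 64*d^2 - 15*d + 6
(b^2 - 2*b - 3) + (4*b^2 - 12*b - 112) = 5*b^2 - 14*b - 115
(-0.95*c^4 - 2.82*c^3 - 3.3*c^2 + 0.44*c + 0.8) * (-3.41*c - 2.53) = 3.2395*c^5 + 12.0197*c^4 + 18.3876*c^3 + 6.8486*c^2 - 3.8412*c - 2.024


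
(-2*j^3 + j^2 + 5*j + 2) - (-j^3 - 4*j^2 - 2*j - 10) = -j^3 + 5*j^2 + 7*j + 12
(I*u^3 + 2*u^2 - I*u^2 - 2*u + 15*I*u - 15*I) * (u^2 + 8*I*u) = I*u^5 - 6*u^4 - I*u^4 + 6*u^3 + 31*I*u^3 - 120*u^2 - 31*I*u^2 + 120*u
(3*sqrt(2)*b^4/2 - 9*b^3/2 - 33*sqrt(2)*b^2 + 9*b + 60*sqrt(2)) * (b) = 3*sqrt(2)*b^5/2 - 9*b^4/2 - 33*sqrt(2)*b^3 + 9*b^2 + 60*sqrt(2)*b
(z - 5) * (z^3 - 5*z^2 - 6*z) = z^4 - 10*z^3 + 19*z^2 + 30*z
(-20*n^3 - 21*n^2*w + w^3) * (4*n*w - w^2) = -80*n^4*w - 64*n^3*w^2 + 21*n^2*w^3 + 4*n*w^4 - w^5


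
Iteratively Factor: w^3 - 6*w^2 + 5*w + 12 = (w + 1)*(w^2 - 7*w + 12) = (w - 4)*(w + 1)*(w - 3)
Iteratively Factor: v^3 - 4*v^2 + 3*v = (v - 1)*(v^2 - 3*v) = v*(v - 1)*(v - 3)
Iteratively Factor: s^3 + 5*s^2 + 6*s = (s)*(s^2 + 5*s + 6) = s*(s + 2)*(s + 3)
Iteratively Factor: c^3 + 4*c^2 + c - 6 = (c - 1)*(c^2 + 5*c + 6) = (c - 1)*(c + 2)*(c + 3)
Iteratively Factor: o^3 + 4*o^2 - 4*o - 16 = (o + 4)*(o^2 - 4) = (o - 2)*(o + 4)*(o + 2)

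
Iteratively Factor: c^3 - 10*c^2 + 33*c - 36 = (c - 4)*(c^2 - 6*c + 9) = (c - 4)*(c - 3)*(c - 3)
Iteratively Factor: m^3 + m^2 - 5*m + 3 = (m + 3)*(m^2 - 2*m + 1) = (m - 1)*(m + 3)*(m - 1)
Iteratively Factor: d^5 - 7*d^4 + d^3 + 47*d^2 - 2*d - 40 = (d - 4)*(d^4 - 3*d^3 - 11*d^2 + 3*d + 10) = (d - 4)*(d + 1)*(d^3 - 4*d^2 - 7*d + 10) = (d - 4)*(d - 1)*(d + 1)*(d^2 - 3*d - 10) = (d - 5)*(d - 4)*(d - 1)*(d + 1)*(d + 2)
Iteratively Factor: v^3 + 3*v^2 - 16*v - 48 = (v + 4)*(v^2 - v - 12) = (v - 4)*(v + 4)*(v + 3)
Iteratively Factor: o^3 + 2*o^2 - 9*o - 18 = (o + 2)*(o^2 - 9) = (o - 3)*(o + 2)*(o + 3)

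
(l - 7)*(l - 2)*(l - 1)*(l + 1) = l^4 - 9*l^3 + 13*l^2 + 9*l - 14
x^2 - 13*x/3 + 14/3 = (x - 7/3)*(x - 2)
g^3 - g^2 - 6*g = g*(g - 3)*(g + 2)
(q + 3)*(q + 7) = q^2 + 10*q + 21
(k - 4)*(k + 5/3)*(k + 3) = k^3 + 2*k^2/3 - 41*k/3 - 20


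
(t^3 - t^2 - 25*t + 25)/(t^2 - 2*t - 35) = (t^2 - 6*t + 5)/(t - 7)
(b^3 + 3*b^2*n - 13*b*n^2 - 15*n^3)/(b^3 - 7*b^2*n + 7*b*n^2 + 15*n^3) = (b + 5*n)/(b - 5*n)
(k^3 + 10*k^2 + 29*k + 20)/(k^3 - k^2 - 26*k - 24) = (k + 5)/(k - 6)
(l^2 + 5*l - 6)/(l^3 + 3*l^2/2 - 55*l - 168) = 2*(l - 1)/(2*l^2 - 9*l - 56)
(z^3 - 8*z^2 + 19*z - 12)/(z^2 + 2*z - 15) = (z^2 - 5*z + 4)/(z + 5)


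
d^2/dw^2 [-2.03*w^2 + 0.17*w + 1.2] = -4.06000000000000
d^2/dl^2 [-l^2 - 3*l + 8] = -2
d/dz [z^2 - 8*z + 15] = 2*z - 8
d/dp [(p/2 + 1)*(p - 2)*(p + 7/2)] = 3*p^2/2 + 7*p/2 - 2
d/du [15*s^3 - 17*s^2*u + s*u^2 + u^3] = -17*s^2 + 2*s*u + 3*u^2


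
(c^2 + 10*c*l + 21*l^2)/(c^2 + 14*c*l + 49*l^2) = (c + 3*l)/(c + 7*l)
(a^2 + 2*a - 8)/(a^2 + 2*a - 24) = (a^2 + 2*a - 8)/(a^2 + 2*a - 24)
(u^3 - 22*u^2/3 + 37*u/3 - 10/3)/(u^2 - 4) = (3*u^2 - 16*u + 5)/(3*(u + 2))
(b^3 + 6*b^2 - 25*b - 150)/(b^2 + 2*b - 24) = (b^2 - 25)/(b - 4)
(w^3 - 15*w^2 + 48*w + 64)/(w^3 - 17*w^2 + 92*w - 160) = (w^2 - 7*w - 8)/(w^2 - 9*w + 20)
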